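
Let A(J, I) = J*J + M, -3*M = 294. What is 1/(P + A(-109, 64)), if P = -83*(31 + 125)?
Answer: -1/1165 ≈ -0.00085837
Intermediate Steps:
M = -98 (M = -⅓*294 = -98)
A(J, I) = -98 + J² (A(J, I) = J*J - 98 = J² - 98 = -98 + J²)
P = -12948 (P = -83*156 = -12948)
1/(P + A(-109, 64)) = 1/(-12948 + (-98 + (-109)²)) = 1/(-12948 + (-98 + 11881)) = 1/(-12948 + 11783) = 1/(-1165) = -1/1165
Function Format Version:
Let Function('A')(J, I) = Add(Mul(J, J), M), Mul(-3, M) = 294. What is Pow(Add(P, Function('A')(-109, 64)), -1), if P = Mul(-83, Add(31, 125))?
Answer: Rational(-1, 1165) ≈ -0.00085837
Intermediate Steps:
M = -98 (M = Mul(Rational(-1, 3), 294) = -98)
Function('A')(J, I) = Add(-98, Pow(J, 2)) (Function('A')(J, I) = Add(Mul(J, J), -98) = Add(Pow(J, 2), -98) = Add(-98, Pow(J, 2)))
P = -12948 (P = Mul(-83, 156) = -12948)
Pow(Add(P, Function('A')(-109, 64)), -1) = Pow(Add(-12948, Add(-98, Pow(-109, 2))), -1) = Pow(Add(-12948, Add(-98, 11881)), -1) = Pow(Add(-12948, 11783), -1) = Pow(-1165, -1) = Rational(-1, 1165)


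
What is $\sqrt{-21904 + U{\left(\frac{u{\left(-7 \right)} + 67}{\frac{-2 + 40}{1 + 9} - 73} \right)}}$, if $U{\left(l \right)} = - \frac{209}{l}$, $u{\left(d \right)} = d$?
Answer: $\frac{i \sqrt{19496658}}{30} \approx 147.18 i$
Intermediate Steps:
$\sqrt{-21904 + U{\left(\frac{u{\left(-7 \right)} + 67}{\frac{-2 + 40}{1 + 9} - 73} \right)}} = \sqrt{-21904 - \frac{209}{\left(-7 + 67\right) \frac{1}{\frac{-2 + 40}{1 + 9} - 73}}} = \sqrt{-21904 - \frac{209}{60 \frac{1}{\frac{38}{10} - 73}}} = \sqrt{-21904 - \frac{209}{60 \frac{1}{38 \cdot \frac{1}{10} - 73}}} = \sqrt{-21904 - \frac{209}{60 \frac{1}{\frac{19}{5} - 73}}} = \sqrt{-21904 - \frac{209}{60 \frac{1}{- \frac{346}{5}}}} = \sqrt{-21904 - \frac{209}{60 \left(- \frac{5}{346}\right)}} = \sqrt{-21904 - \frac{209}{- \frac{150}{173}}} = \sqrt{-21904 - - \frac{36157}{150}} = \sqrt{-21904 + \frac{36157}{150}} = \sqrt{- \frac{3249443}{150}} = \frac{i \sqrt{19496658}}{30}$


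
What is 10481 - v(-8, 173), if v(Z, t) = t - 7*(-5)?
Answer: 10273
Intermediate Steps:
v(Z, t) = 35 + t (v(Z, t) = t + 35 = 35 + t)
10481 - v(-8, 173) = 10481 - (35 + 173) = 10481 - 1*208 = 10481 - 208 = 10273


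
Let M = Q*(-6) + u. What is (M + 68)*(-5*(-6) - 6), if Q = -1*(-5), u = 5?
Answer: 1032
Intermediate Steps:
Q = 5
M = -25 (M = 5*(-6) + 5 = -30 + 5 = -25)
(M + 68)*(-5*(-6) - 6) = (-25 + 68)*(-5*(-6) - 6) = 43*(30 - 6) = 43*24 = 1032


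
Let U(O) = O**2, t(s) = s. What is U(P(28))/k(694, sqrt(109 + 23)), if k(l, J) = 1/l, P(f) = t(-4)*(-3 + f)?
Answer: 6940000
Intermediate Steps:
P(f) = 12 - 4*f (P(f) = -4*(-3 + f) = 12 - 4*f)
U(P(28))/k(694, sqrt(109 + 23)) = (12 - 4*28)**2/(1/694) = (12 - 112)**2/(1/694) = (-100)**2*694 = 10000*694 = 6940000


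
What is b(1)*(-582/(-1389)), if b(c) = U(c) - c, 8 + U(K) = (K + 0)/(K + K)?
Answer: -1649/463 ≈ -3.5616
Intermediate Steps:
U(K) = -15/2 (U(K) = -8 + (K + 0)/(K + K) = -8 + K/((2*K)) = -8 + K*(1/(2*K)) = -8 + ½ = -15/2)
b(c) = -15/2 - c
b(1)*(-582/(-1389)) = (-15/2 - 1*1)*(-582/(-1389)) = (-15/2 - 1)*(-582*(-1/1389)) = -17/2*194/463 = -1649/463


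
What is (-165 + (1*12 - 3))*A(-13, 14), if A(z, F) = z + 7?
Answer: 936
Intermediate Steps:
A(z, F) = 7 + z
(-165 + (1*12 - 3))*A(-13, 14) = (-165 + (1*12 - 3))*(7 - 13) = (-165 + (12 - 3))*(-6) = (-165 + 9)*(-6) = -156*(-6) = 936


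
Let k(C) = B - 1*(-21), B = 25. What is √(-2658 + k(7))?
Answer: 2*I*√653 ≈ 51.108*I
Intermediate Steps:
k(C) = 46 (k(C) = 25 - 1*(-21) = 25 + 21 = 46)
√(-2658 + k(7)) = √(-2658 + 46) = √(-2612) = 2*I*√653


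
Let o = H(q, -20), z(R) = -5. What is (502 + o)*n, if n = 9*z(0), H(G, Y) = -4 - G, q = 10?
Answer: -21960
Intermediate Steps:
o = -14 (o = -4 - 1*10 = -4 - 10 = -14)
n = -45 (n = 9*(-5) = -45)
(502 + o)*n = (502 - 14)*(-45) = 488*(-45) = -21960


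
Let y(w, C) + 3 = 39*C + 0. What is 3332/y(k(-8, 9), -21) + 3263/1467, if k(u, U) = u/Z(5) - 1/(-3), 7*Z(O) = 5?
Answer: -367643/200979 ≈ -1.8293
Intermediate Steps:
Z(O) = 5/7 (Z(O) = (1/7)*5 = 5/7)
k(u, U) = 1/3 + 7*u/5 (k(u, U) = u/(5/7) - 1/(-3) = u*(7/5) - 1*(-1/3) = 7*u/5 + 1/3 = 1/3 + 7*u/5)
y(w, C) = -3 + 39*C (y(w, C) = -3 + (39*C + 0) = -3 + 39*C)
3332/y(k(-8, 9), -21) + 3263/1467 = 3332/(-3 + 39*(-21)) + 3263/1467 = 3332/(-3 - 819) + 3263*(1/1467) = 3332/(-822) + 3263/1467 = 3332*(-1/822) + 3263/1467 = -1666/411 + 3263/1467 = -367643/200979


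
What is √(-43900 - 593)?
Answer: I*√44493 ≈ 210.93*I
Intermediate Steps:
√(-43900 - 593) = √(-44493) = I*√44493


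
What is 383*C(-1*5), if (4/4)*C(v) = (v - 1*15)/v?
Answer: 1532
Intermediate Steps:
C(v) = (-15 + v)/v (C(v) = (v - 1*15)/v = (v - 15)/v = (-15 + v)/v)
383*C(-1*5) = 383*((-15 - 1*5)/((-1*5))) = 383*((-15 - 5)/(-5)) = 383*(-1/5*(-20)) = 383*4 = 1532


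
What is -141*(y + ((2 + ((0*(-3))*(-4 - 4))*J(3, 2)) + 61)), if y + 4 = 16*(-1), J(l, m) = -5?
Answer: -6063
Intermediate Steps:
y = -20 (y = -4 + 16*(-1) = -4 - 16 = -20)
-141*(y + ((2 + ((0*(-3))*(-4 - 4))*J(3, 2)) + 61)) = -141*(-20 + ((2 + ((0*(-3))*(-4 - 4))*(-5)) + 61)) = -141*(-20 + ((2 + (0*(-8))*(-5)) + 61)) = -141*(-20 + ((2 + 0*(-5)) + 61)) = -141*(-20 + ((2 + 0) + 61)) = -141*(-20 + (2 + 61)) = -141*(-20 + 63) = -141*43 = -6063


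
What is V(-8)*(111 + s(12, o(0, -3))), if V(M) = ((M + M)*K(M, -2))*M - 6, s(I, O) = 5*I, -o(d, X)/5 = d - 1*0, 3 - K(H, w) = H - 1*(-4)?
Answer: 152190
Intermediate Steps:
K(H, w) = -1 - H (K(H, w) = 3 - (H - 1*(-4)) = 3 - (H + 4) = 3 - (4 + H) = 3 + (-4 - H) = -1 - H)
o(d, X) = -5*d (o(d, X) = -5*(d - 1*0) = -5*(d + 0) = -5*d)
V(M) = -6 + 2*M²*(-1 - M) (V(M) = ((M + M)*(-1 - M))*M - 6 = ((2*M)*(-1 - M))*M - 6 = (2*M*(-1 - M))*M - 6 = 2*M²*(-1 - M) - 6 = -6 + 2*M²*(-1 - M))
V(-8)*(111 + s(12, o(0, -3))) = (-6 + 2*(-8)²*(-1 - 1*(-8)))*(111 + 5*12) = (-6 + 2*64*(-1 + 8))*(111 + 60) = (-6 + 2*64*7)*171 = (-6 + 896)*171 = 890*171 = 152190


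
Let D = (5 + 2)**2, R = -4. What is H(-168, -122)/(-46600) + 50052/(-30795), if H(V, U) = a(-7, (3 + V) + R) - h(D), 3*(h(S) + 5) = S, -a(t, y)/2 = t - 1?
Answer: -233256691/143504700 ≈ -1.6254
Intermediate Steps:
a(t, y) = 2 - 2*t (a(t, y) = -2*(t - 1) = -2*(-1 + t) = 2 - 2*t)
D = 49 (D = 7**2 = 49)
h(S) = -5 + S/3
H(V, U) = 14/3 (H(V, U) = (2 - 2*(-7)) - (-5 + (1/3)*49) = (2 + 14) - (-5 + 49/3) = 16 - 1*34/3 = 16 - 34/3 = 14/3)
H(-168, -122)/(-46600) + 50052/(-30795) = (14/3)/(-46600) + 50052/(-30795) = (14/3)*(-1/46600) + 50052*(-1/30795) = -7/69900 - 16684/10265 = -233256691/143504700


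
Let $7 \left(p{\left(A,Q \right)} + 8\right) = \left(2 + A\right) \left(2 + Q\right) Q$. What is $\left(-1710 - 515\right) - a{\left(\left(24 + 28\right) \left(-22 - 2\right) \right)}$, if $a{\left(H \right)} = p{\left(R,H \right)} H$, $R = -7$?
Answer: $-1386190769$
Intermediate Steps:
$p{\left(A,Q \right)} = -8 + \frac{Q \left(2 + A\right) \left(2 + Q\right)}{7}$ ($p{\left(A,Q \right)} = -8 + \frac{\left(2 + A\right) \left(2 + Q\right) Q}{7} = -8 + \frac{Q \left(2 + A\right) \left(2 + Q\right)}{7}$)
$a{\left(H \right)} = H \left(-8 - \frac{10 H}{7} - \frac{5 H^{2}}{7}\right)$ ($a{\left(H \right)} = \left(-8 + \frac{2 H^{2}}{7} + \frac{4 H}{7} + \frac{1}{7} \left(-7\right) H^{2} + \frac{2}{7} \left(-7\right) H\right) H = \left(-8 + \frac{2 H^{2}}{7} + \frac{4 H}{7} - H^{2} - 2 H\right) H = \left(-8 - \frac{10 H}{7} - \frac{5 H^{2}}{7}\right) H = H \left(-8 - \frac{10 H}{7} - \frac{5 H^{2}}{7}\right)$)
$\left(-1710 - 515\right) - a{\left(\left(24 + 28\right) \left(-22 - 2\right) \right)} = \left(-1710 - 515\right) - - \frac{\left(24 + 28\right) \left(-22 - 2\right) \left(56 + 5 \left(\left(24 + 28\right) \left(-22 - 2\right)\right)^{2} + 10 \left(24 + 28\right) \left(-22 - 2\right)\right)}{7} = -2225 - - \frac{52 \left(-24\right) \left(56 + 5 \left(52 \left(-24\right)\right)^{2} + 10 \cdot 52 \left(-24\right)\right)}{7} = -2225 - \left(- \frac{1}{7}\right) \left(-1248\right) \left(56 + 5 \left(-1248\right)^{2} + 10 \left(-1248\right)\right) = -2225 - \left(- \frac{1}{7}\right) \left(-1248\right) \left(56 + 5 \cdot 1557504 - 12480\right) = -2225 - \left(- \frac{1}{7}\right) \left(-1248\right) \left(56 + 7787520 - 12480\right) = -2225 - \left(- \frac{1}{7}\right) \left(-1248\right) 7775096 = -2225 - 1386188544 = -1386190769$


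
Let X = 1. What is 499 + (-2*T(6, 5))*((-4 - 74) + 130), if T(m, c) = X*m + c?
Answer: -645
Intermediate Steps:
T(m, c) = c + m (T(m, c) = 1*m + c = m + c = c + m)
499 + (-2*T(6, 5))*((-4 - 74) + 130) = 499 + (-2*(5 + 6))*((-4 - 74) + 130) = 499 + (-2*11)*(-78 + 130) = 499 - 22*52 = 499 - 1144 = -645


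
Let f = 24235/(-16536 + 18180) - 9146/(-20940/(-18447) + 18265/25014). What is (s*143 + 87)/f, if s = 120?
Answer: -739549373490540/209613994179899 ≈ -3.5281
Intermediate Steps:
f = -209613994179899/42879884820 (f = 24235/1644 - 9146/(-20940*(-1/18447) + 18265*(1/25014)) = 24235*(1/1644) - 9146/(6980/6149 + 18265/25014) = 24235/1644 - 9146/26082655/13982826 = 24235/1644 - 9146*13982826/26082655 = 24235/1644 - 127886926596/26082655 = -209613994179899/42879884820 ≈ -4888.4)
(s*143 + 87)/f = (120*143 + 87)/(-209613994179899/42879884820) = (17160 + 87)*(-42879884820/209613994179899) = 17247*(-42879884820/209613994179899) = -739549373490540/209613994179899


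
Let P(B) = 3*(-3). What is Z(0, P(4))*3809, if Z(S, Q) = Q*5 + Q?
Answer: -205686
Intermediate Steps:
P(B) = -9
Z(S, Q) = 6*Q (Z(S, Q) = 5*Q + Q = 6*Q)
Z(0, P(4))*3809 = (6*(-9))*3809 = -54*3809 = -205686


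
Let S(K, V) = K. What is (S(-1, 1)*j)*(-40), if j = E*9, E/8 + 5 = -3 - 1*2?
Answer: -28800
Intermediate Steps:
E = -80 (E = -40 + 8*(-3 - 1*2) = -40 + 8*(-3 - 2) = -40 + 8*(-5) = -40 - 40 = -80)
j = -720 (j = -80*9 = -720)
(S(-1, 1)*j)*(-40) = -1*(-720)*(-40) = 720*(-40) = -28800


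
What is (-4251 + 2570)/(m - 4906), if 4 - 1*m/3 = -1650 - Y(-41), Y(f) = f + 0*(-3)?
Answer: 1681/67 ≈ 25.090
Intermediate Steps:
Y(f) = f (Y(f) = f + 0 = f)
m = 4839 (m = 12 - 3*(-1650 - 1*(-41)) = 12 - 3*(-1650 + 41) = 12 - 3*(-1609) = 12 + 4827 = 4839)
(-4251 + 2570)/(m - 4906) = (-4251 + 2570)/(4839 - 4906) = -1681/(-67) = -1681*(-1/67) = 1681/67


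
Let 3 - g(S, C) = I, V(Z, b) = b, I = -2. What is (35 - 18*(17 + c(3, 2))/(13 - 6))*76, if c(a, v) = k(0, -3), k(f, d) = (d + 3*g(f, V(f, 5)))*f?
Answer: -4636/7 ≈ -662.29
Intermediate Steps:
g(S, C) = 5 (g(S, C) = 3 - 1*(-2) = 3 + 2 = 5)
k(f, d) = f*(15 + d) (k(f, d) = (d + 3*5)*f = (d + 15)*f = (15 + d)*f = f*(15 + d))
c(a, v) = 0 (c(a, v) = 0*(15 - 3) = 0*12 = 0)
(35 - 18*(17 + c(3, 2))/(13 - 6))*76 = (35 - 18*(17 + 0)/(13 - 6))*76 = (35 - 306/7)*76 = -61/7*76 = -4636/7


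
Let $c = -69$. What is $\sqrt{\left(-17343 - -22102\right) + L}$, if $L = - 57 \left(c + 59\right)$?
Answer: $73$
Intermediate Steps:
$L = 570$ ($L = - 57 \left(-69 + 59\right) = \left(-57\right) \left(-10\right) = 570$)
$\sqrt{\left(-17343 - -22102\right) + L} = \sqrt{\left(-17343 - -22102\right) + 570} = \sqrt{\left(-17343 + 22102\right) + 570} = \sqrt{4759 + 570} = \sqrt{5329} = 73$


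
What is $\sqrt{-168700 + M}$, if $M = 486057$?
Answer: $\sqrt{317357} \approx 563.34$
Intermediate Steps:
$\sqrt{-168700 + M} = \sqrt{-168700 + 486057} = \sqrt{317357}$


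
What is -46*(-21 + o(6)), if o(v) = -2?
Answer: 1058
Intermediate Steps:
-46*(-21 + o(6)) = -46*(-21 - 2) = -46*(-23) = 1058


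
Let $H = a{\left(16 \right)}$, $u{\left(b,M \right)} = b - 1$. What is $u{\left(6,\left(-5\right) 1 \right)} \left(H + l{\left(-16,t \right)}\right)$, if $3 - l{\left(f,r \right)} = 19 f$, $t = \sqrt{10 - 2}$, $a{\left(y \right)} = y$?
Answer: $1615$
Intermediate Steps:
$u{\left(b,M \right)} = -1 + b$ ($u{\left(b,M \right)} = b - 1 = -1 + b$)
$t = 2 \sqrt{2}$ ($t = \sqrt{8} = 2 \sqrt{2} \approx 2.8284$)
$l{\left(f,r \right)} = 3 - 19 f$
$H = 16$
$u{\left(6,\left(-5\right) 1 \right)} \left(H + l{\left(-16,t \right)}\right) = \left(-1 + 6\right) \left(16 + \left(3 - -304\right)\right) = 5 \left(16 + \left(3 + 304\right)\right) = 5 \left(16 + 307\right) = 5 \cdot 323 = 1615$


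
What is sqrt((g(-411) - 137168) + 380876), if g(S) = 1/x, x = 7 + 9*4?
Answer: sqrt(450616135)/43 ≈ 493.67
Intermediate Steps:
x = 43 (x = 7 + 36 = 43)
g(S) = 1/43
sqrt((g(-411) - 137168) + 380876) = sqrt((1/43 - 137168) + 380876) = sqrt(-5898223/43 + 380876) = sqrt(10479445/43) = sqrt(450616135)/43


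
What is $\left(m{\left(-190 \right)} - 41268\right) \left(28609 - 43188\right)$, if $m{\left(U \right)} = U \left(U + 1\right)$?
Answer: $78114282$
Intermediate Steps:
$m{\left(U \right)} = U \left(1 + U\right)$
$\left(m{\left(-190 \right)} - 41268\right) \left(28609 - 43188\right) = \left(- 190 \left(1 - 190\right) - 41268\right) \left(28609 - 43188\right) = \left(\left(-190\right) \left(-189\right) - 41268\right) \left(-14579\right) = \left(35910 - 41268\right) \left(-14579\right) = \left(-5358\right) \left(-14579\right) = 78114282$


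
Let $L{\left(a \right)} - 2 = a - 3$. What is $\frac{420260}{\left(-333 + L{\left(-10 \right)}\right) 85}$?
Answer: $- \frac{21013}{1462} \approx -14.373$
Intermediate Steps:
$L{\left(a \right)} = -1 + a$ ($L{\left(a \right)} = 2 + \left(a - 3\right) = 2 + \left(-3 + a\right) = -1 + a$)
$\frac{420260}{\left(-333 + L{\left(-10 \right)}\right) 85} = \frac{420260}{\left(-333 - 11\right) 85} = \frac{420260}{\left(-344\right) 85} = \frac{420260}{-29240} = 420260 \left(- \frac{1}{29240}\right) = - \frac{21013}{1462}$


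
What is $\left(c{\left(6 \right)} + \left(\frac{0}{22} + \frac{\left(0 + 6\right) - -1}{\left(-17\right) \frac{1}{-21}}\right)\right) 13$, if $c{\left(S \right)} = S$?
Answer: $\frac{3237}{17} \approx 190.41$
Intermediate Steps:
$\left(c{\left(6 \right)} + \left(\frac{0}{22} + \frac{\left(0 + 6\right) - -1}{\left(-17\right) \frac{1}{-21}}\right)\right) 13 = \left(6 + \left(\frac{0}{22} + \frac{\left(0 + 6\right) - -1}{\left(-17\right) \frac{1}{-21}}\right)\right) 13 = \left(6 + \left(0 \cdot \frac{1}{22} + \frac{6 + 1}{\left(-17\right) \left(- \frac{1}{21}\right)}\right)\right) 13 = \left(6 + \left(0 + \frac{7}{\frac{17}{21}}\right)\right) 13 = \left(6 + \left(0 + 7 \cdot \frac{21}{17}\right)\right) 13 = \left(6 + \left(0 + \frac{147}{17}\right)\right) 13 = \left(6 + \frac{147}{17}\right) 13 = \frac{249}{17} \cdot 13 = \frac{3237}{17}$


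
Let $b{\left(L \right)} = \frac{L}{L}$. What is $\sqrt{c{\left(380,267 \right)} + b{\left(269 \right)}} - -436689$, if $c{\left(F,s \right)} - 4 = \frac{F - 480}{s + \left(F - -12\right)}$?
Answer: $436689 + \frac{3 \sqrt{233945}}{659} \approx 4.3669 \cdot 10^{5}$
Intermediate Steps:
$b{\left(L \right)} = 1$
$c{\left(F,s \right)} = 4 + \frac{-480 + F}{12 + F + s}$ ($c{\left(F,s \right)} = 4 + \frac{F - 480}{s + \left(F - -12\right)} = 4 + \frac{-480 + F}{s + \left(F + 12\right)} = 4 + \frac{-480 + F}{s + \left(12 + F\right)} = 4 + \frac{-480 + F}{12 + F + s}$)
$\sqrt{c{\left(380,267 \right)} + b{\left(269 \right)}} - -436689 = \sqrt{\frac{-432 + 4 \cdot 267 + 5 \cdot 380}{12 + 380 + 267} + 1} - -436689 = \sqrt{\frac{-432 + 1068 + 1900}{659} + 1} + 436689 = \sqrt{\frac{1}{659} \cdot 2536 + 1} + 436689 = \sqrt{\frac{2536}{659} + 1} + 436689 = \sqrt{\frac{3195}{659}} + 436689 = \frac{3 \sqrt{233945}}{659} + 436689 = 436689 + \frac{3 \sqrt{233945}}{659}$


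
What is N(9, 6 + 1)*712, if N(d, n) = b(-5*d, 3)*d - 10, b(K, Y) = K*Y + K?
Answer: -1160560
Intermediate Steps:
b(K, Y) = K + K*Y
N(d, n) = -10 - 20*d² (N(d, n) = ((-5*d)*(1 + 3))*d - 10 = (-5*d*4)*d - 10 = (-20*d)*d - 10 = -20*d² - 10 = -10 - 20*d²)
N(9, 6 + 1)*712 = (-10 - 20*9²)*712 = (-10 - 20*81)*712 = (-10 - 1620)*712 = -1630*712 = -1160560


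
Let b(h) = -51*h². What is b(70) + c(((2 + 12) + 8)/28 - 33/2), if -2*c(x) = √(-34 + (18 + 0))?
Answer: -249900 - 2*I ≈ -2.499e+5 - 2.0*I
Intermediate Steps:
c(x) = -2*I (c(x) = -√(-34 + (18 + 0))/2 = -√(-34 + 18)/2 = -2*I)
b(70) + c(((2 + 12) + 8)/28 - 33/2) = -51*70² - 2*I = -51*4900 - 2*I = -249900 - 2*I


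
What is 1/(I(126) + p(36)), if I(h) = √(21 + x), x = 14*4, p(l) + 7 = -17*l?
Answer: -619/383084 - √77/383084 ≈ -0.0016387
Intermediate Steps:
p(l) = -7 - 17*l
x = 56
I(h) = √77 (I(h) = √(21 + 56) = √77)
1/(I(126) + p(36)) = 1/(√77 + (-7 - 17*36)) = 1/(√77 + (-7 - 612)) = 1/(√77 - 619) = 1/(-619 + √77)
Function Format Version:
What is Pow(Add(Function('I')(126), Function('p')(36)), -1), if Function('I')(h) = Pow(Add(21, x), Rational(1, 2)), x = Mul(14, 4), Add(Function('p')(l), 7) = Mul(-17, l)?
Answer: Add(Rational(-619, 383084), Mul(Rational(-1, 383084), Pow(77, Rational(1, 2)))) ≈ -0.0016387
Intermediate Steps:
Function('p')(l) = Add(-7, Mul(-17, l))
x = 56
Function('I')(h) = Pow(77, Rational(1, 2)) (Function('I')(h) = Pow(Add(21, 56), Rational(1, 2)) = Pow(77, Rational(1, 2)))
Pow(Add(Function('I')(126), Function('p')(36)), -1) = Pow(Add(Pow(77, Rational(1, 2)), Add(-7, Mul(-17, 36))), -1) = Pow(Add(Pow(77, Rational(1, 2)), Add(-7, -612)), -1) = Pow(Add(Pow(77, Rational(1, 2)), -619), -1) = Pow(Add(-619, Pow(77, Rational(1, 2))), -1)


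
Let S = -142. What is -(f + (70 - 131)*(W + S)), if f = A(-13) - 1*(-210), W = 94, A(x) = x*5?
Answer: -3073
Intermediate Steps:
A(x) = 5*x
f = 145 (f = 5*(-13) - 1*(-210) = -65 + 210 = 145)
-(f + (70 - 131)*(W + S)) = -(145 + (70 - 131)*(94 - 142)) = -(145 - 61*(-48)) = -(145 + 2928) = -1*3073 = -3073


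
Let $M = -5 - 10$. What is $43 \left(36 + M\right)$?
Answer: $903$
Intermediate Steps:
$M = -15$
$43 \left(36 + M\right) = 43 \left(36 - 15\right) = 43 \cdot 21 = 903$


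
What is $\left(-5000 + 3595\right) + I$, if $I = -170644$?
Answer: $-172049$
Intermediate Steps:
$\left(-5000 + 3595\right) + I = \left(-5000 + 3595\right) - 170644 = -1405 - 170644 = -172049$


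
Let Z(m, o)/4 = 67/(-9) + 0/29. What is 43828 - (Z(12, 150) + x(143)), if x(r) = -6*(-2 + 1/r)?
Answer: 56429570/1287 ≈ 43846.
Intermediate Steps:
Z(m, o) = -268/9 (Z(m, o) = 4*(67/(-9) + 0/29) = 4*(67*(-⅑) + 0*(1/29)) = 4*(-67/9 + 0) = 4*(-67/9) = -268/9)
x(r) = 12 - 6/r
43828 - (Z(12, 150) + x(143)) = 43828 - (-268/9 + (12 - 6/143)) = 43828 - (-268/9 + 1710/143) = 43828 - 1*(-22934/1287) = 43828 + 22934/1287 = 56429570/1287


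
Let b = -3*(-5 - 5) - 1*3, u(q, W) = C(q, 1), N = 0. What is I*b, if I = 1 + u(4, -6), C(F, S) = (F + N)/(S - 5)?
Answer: 0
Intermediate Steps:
C(F, S) = F/(-5 + S) (C(F, S) = (F + 0)/(S - 5) = F/(-5 + S))
u(q, W) = -q/4 (u(q, W) = q/(-5 + 1) = q/(-4) = q*(-¼) = -q/4)
b = 27 (b = -3*(-10) - 3 = 30 - 3 = 27)
I = 0 (I = 1 - ¼*4 = 1 - 1 = 0)
I*b = 0*27 = 0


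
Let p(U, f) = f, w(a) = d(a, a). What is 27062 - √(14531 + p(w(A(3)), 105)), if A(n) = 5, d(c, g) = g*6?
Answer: 27062 - 2*√3659 ≈ 26941.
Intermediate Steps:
d(c, g) = 6*g
w(a) = 6*a
27062 - √(14531 + p(w(A(3)), 105)) = 27062 - √(14531 + 105) = 27062 - √14636 = 27062 - 2*√3659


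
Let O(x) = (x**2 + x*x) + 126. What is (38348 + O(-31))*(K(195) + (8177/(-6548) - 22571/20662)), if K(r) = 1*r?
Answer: 131618919985281/16911847 ≈ 7.7826e+6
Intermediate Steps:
O(x) = 126 + 2*x**2 (O(x) = (x**2 + x**2) + 126 = 2*x**2 + 126 = 126 + 2*x**2)
K(r) = r
(38348 + O(-31))*(K(195) + (8177/(-6548) - 22571/20662)) = (38348 + (126 + 2*(-31)**2))*(195 + (8177/(-6548) - 22571/20662)) = (38348 + (126 + 2*961))*(195 + (8177*(-1/6548) - 22571*1/20662)) = (38348 + (126 + 1922))*(195 + (-8177/6548 - 22571/20662)) = (38348 + 2048)*(195 - 158374041/67647388) = 40396*(13032866619/67647388) = 131618919985281/16911847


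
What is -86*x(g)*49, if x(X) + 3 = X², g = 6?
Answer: -139062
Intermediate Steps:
x(X) = -3 + X²
-86*x(g)*49 = -86*(-3 + 6²)*49 = -86*(-3 + 36)*49 = -86*33*49 = -2838*49 = -139062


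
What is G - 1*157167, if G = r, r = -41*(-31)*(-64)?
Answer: -238511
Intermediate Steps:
r = -81344 (r = 1271*(-64) = -81344)
G = -81344
G - 1*157167 = -81344 - 1*157167 = -81344 - 157167 = -238511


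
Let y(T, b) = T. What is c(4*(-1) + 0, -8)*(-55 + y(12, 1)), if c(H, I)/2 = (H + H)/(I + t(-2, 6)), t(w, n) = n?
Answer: -344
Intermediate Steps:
c(H, I) = 4*H/(6 + I) (c(H, I) = 2*((H + H)/(I + 6)) = 2*((2*H)/(6 + I)) = 2*(2*H/(6 + I)) = 4*H/(6 + I))
c(4*(-1) + 0, -8)*(-55 + y(12, 1)) = (4*(4*(-1) + 0)/(6 - 8))*(-55 + 12) = (4*(-4 + 0)/(-2))*(-43) = (4*(-4)*(-1/2))*(-43) = 8*(-43) = -344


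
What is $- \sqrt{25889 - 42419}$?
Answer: $- i \sqrt{16530} \approx - 128.57 i$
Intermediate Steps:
$- \sqrt{25889 - 42419} = - \sqrt{-16530} = - i \sqrt{16530}$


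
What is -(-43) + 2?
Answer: 45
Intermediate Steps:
-(-43) + 2 = -43*(-1) + 2 = 43 + 2 = 45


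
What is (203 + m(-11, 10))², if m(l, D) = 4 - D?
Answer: 38809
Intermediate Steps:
(203 + m(-11, 10))² = (203 + (4 - 1*10))² = (203 + (4 - 10))² = (203 - 6)² = 197² = 38809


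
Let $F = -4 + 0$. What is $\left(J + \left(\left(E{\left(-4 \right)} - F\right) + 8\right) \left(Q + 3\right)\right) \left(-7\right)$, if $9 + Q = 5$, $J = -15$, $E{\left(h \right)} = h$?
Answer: $161$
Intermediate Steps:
$F = -4$
$Q = -4$ ($Q = -9 + 5 = -4$)
$\left(J + \left(\left(E{\left(-4 \right)} - F\right) + 8\right) \left(Q + 3\right)\right) \left(-7\right) = \left(-15 + \left(\left(-4 - -4\right) + 8\right) \left(-4 + 3\right)\right) \left(-7\right) = \left(-15 + \left(\left(-4 + 4\right) + 8\right) \left(-1\right)\right) \left(-7\right) = \left(-15 + \left(0 + 8\right) \left(-1\right)\right) \left(-7\right) = \left(-15 + 8 \left(-1\right)\right) \left(-7\right) = \left(-15 - 8\right) \left(-7\right) = \left(-23\right) \left(-7\right) = 161$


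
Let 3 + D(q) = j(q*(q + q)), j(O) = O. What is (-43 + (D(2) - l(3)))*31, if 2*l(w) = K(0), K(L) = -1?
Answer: -2325/2 ≈ -1162.5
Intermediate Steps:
l(w) = -½ (l(w) = (½)*(-1) = -½)
D(q) = -3 + 2*q² (D(q) = -3 + q*(q + q) = -3 + q*(2*q) = -3 + 2*q²)
(-43 + (D(2) - l(3)))*31 = (-43 + ((-3 + 2*2²) - 1*(-½)))*31 = (-43 + ((-3 + 2*4) + ½))*31 = (-43 + ((-3 + 8) + ½))*31 = (-43 + (5 + ½))*31 = (-43 + 11/2)*31 = -75/2*31 = -2325/2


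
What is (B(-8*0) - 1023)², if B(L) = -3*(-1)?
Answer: 1040400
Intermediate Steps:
B(L) = 3
(B(-8*0) - 1023)² = (3 - 1023)² = (-1020)² = 1040400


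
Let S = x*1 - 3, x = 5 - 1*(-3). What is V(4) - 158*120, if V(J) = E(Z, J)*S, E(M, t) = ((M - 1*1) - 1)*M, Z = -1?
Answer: -18945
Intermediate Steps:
x = 8 (x = 5 + 3 = 8)
S = 5 (S = 8*1 - 3 = 8 - 3 = 5)
E(M, t) = M*(-2 + M) (E(M, t) = ((M - 1) - 1)*M = ((-1 + M) - 1)*M = (-2 + M)*M = M*(-2 + M))
V(J) = 15 (V(J) = -(-2 - 1)*5 = -1*(-3)*5 = 3*5 = 15)
V(4) - 158*120 = 15 - 158*120 = 15 - 18960 = -18945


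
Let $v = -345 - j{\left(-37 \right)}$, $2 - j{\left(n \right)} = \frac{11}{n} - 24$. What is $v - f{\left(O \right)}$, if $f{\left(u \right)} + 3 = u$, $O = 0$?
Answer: $- \frac{13627}{37} \approx -368.3$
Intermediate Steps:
$f{\left(u \right)} = -3 + u$
$j{\left(n \right)} = 26 - \frac{11}{n}$ ($j{\left(n \right)} = 2 - \left(\frac{11}{n} - 24\right) = 2 - \left(-24 + \frac{11}{n}\right) = 2 + \left(24 - \frac{11}{n}\right) = 26 - \frac{11}{n}$)
$v = - \frac{13738}{37}$ ($v = -345 - \left(26 - \frac{11}{-37}\right) = -345 - \left(26 - - \frac{11}{37}\right) = -345 - \left(26 + \frac{11}{37}\right) = -345 - \frac{973}{37} = - \frac{13738}{37} \approx -371.3$)
$v - f{\left(O \right)} = - \frac{13738}{37} - \left(-3 + 0\right) = - \frac{13738}{37} - -3 = - \frac{13738}{37} + 3 = - \frac{13627}{37}$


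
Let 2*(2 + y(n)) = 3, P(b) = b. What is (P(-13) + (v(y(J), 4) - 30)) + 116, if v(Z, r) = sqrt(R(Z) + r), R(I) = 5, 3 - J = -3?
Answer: 76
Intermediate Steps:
J = 6 (J = 3 - 1*(-3) = 3 + 3 = 6)
y(n) = -1/2 (y(n) = -2 + (1/2)*3 = -2 + 3/2 = -1/2)
v(Z, r) = sqrt(5 + r)
(P(-13) + (v(y(J), 4) - 30)) + 116 = (-13 + (sqrt(5 + 4) - 30)) + 116 = (-13 + (sqrt(9) - 30)) + 116 = (-13 + (3 - 30)) + 116 = (-13 - 27) + 116 = -40 + 116 = 76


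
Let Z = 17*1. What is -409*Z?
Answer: -6953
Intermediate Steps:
Z = 17
-409*Z = -409*17 = -6953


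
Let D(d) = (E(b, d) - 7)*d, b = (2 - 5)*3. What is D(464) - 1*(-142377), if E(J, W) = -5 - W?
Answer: -78487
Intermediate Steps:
b = -9 (b = -3*3 = -9)
D(d) = d*(-12 - d) (D(d) = ((-5 - d) - 7)*d = (-12 - d)*d = d*(-12 - d))
D(464) - 1*(-142377) = -1*464*(12 + 464) - 1*(-142377) = -1*464*476 + 142377 = -220864 + 142377 = -78487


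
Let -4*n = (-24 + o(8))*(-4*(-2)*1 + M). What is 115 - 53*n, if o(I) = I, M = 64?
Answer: -15149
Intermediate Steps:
n = 288 (n = -(-24 + 8)*(-4*(-2)*1 + 64)/4 = -(-4)*(8*1 + 64) = -(-4)*(8 + 64) = -(-4)*72 = -1/4*(-1152) = 288)
115 - 53*n = 115 - 53*288 = 115 - 15264 = -15149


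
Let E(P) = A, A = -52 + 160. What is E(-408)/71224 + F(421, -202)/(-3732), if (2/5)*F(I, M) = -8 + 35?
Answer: -367047/22150664 ≈ -0.016570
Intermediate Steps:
A = 108
E(P) = 108
F(I, M) = 135/2 (F(I, M) = 5*(-8 + 35)/2 = (5/2)*27 = 135/2)
E(-408)/71224 + F(421, -202)/(-3732) = 108/71224 + (135/2)/(-3732) = 108*(1/71224) + (135/2)*(-1/3732) = 27/17806 - 45/2488 = -367047/22150664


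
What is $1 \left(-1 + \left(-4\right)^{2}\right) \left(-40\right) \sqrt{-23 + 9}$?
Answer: $- 600 i \sqrt{14} \approx - 2245.0 i$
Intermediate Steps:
$1 \left(-1 + \left(-4\right)^{2}\right) \left(-40\right) \sqrt{-23 + 9} = 1 \left(-1 + 16\right) \left(-40\right) \sqrt{-14} = 1 \cdot 15 \left(-40\right) i \sqrt{14} = 15 \left(-40\right) i \sqrt{14} = - 600 i \sqrt{14}$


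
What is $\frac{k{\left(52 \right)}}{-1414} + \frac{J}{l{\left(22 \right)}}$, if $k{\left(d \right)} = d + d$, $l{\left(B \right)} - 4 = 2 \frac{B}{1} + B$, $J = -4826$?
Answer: $- \frac{243973}{3535} \approx -69.016$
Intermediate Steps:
$l{\left(B \right)} = 4 + 3 B$ ($l{\left(B \right)} = 4 + \left(2 \frac{B}{1} + B\right) = 4 + \left(2 B 1 + B\right) = 4 + \left(2 B + B\right) = 4 + 3 B$)
$k{\left(d \right)} = 2 d$
$\frac{k{\left(52 \right)}}{-1414} + \frac{J}{l{\left(22 \right)}} = \frac{2 \cdot 52}{-1414} - \frac{4826}{4 + 3 \cdot 22} = 104 \left(- \frac{1}{1414}\right) - \frac{4826}{4 + 66} = - \frac{52}{707} - \frac{4826}{70} = - \frac{52}{707} - \frac{2413}{35} = - \frac{243973}{3535}$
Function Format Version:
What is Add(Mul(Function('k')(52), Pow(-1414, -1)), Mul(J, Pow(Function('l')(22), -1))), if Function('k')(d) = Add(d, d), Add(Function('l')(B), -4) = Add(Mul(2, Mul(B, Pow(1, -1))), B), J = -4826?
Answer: Rational(-243973, 3535) ≈ -69.016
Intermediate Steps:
Function('l')(B) = Add(4, Mul(3, B)) (Function('l')(B) = Add(4, Add(Mul(2, Mul(B, Pow(1, -1))), B)) = Add(4, Add(Mul(2, Mul(B, 1)), B)) = Add(4, Add(Mul(2, B), B)) = Add(4, Mul(3, B)))
Function('k')(d) = Mul(2, d)
Add(Mul(Function('k')(52), Pow(-1414, -1)), Mul(J, Pow(Function('l')(22), -1))) = Add(Mul(Mul(2, 52), Pow(-1414, -1)), Mul(-4826, Pow(Add(4, Mul(3, 22)), -1))) = Add(Mul(104, Rational(-1, 1414)), Mul(-4826, Pow(Add(4, 66), -1))) = Add(Rational(-52, 707), Mul(-4826, Pow(70, -1))) = Add(Rational(-52, 707), Mul(-4826, Rational(1, 70))) = Add(Rational(-52, 707), Rational(-2413, 35)) = Rational(-243973, 3535)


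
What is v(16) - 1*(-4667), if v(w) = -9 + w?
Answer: 4674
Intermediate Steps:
v(16) - 1*(-4667) = (-9 + 16) - 1*(-4667) = 7 + 4667 = 4674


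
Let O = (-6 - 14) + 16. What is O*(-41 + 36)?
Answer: 20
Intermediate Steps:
O = -4 (O = -20 + 16 = -4)
O*(-41 + 36) = -4*(-41 + 36) = -4*(-5) = 20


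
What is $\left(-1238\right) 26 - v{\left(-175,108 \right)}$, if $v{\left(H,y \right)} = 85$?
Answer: $-32273$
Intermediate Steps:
$\left(-1238\right) 26 - v{\left(-175,108 \right)} = \left(-1238\right) 26 - 85 = -32188 - 85 = -32273$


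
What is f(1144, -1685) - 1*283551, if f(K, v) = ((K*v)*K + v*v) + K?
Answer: -2202663342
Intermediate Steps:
f(K, v) = K + v² + v*K² (f(K, v) = (v*K² + v²) + K = (v² + v*K²) + K = K + v² + v*K²)
f(1144, -1685) - 1*283551 = (1144 + (-1685)² - 1685*1144²) - 1*283551 = (1144 + 2839225 - 1685*1308736) - 283551 = (1144 + 2839225 - 2205220160) - 283551 = -2202379791 - 283551 = -2202663342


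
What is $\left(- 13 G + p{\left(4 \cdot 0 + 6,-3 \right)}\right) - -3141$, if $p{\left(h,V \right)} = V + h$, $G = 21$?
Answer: $2871$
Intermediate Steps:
$\left(- 13 G + p{\left(4 \cdot 0 + 6,-3 \right)}\right) - -3141 = \left(\left(-13\right) 21 + \left(-3 + \left(4 \cdot 0 + 6\right)\right)\right) - -3141 = \left(-273 + \left(-3 + \left(0 + 6\right)\right)\right) + 3141 = \left(-273 + \left(-3 + 6\right)\right) + 3141 = \left(-273 + 3\right) + 3141 = -270 + 3141 = 2871$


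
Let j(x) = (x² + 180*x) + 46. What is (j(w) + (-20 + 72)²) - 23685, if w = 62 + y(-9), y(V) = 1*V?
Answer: -8586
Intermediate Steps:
y(V) = V
w = 53 (w = 62 - 9 = 53)
j(x) = 46 + x² + 180*x
(j(w) + (-20 + 72)²) - 23685 = ((46 + 53² + 180*53) + (-20 + 72)²) - 23685 = ((46 + 2809 + 9540) + 52²) - 23685 = (12395 + 2704) - 23685 = 15099 - 23685 = -8586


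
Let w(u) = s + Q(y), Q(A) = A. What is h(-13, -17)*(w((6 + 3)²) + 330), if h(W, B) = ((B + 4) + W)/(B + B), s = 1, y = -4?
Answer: 4251/17 ≈ 250.06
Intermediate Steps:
h(W, B) = (4 + B + W)/(2*B) (h(W, B) = ((4 + B) + W)/((2*B)) = (4 + B + W)*(1/(2*B)) = (4 + B + W)/(2*B))
w(u) = -3 (w(u) = 1 - 4 = -3)
h(-13, -17)*(w((6 + 3)²) + 330) = ((½)*(4 - 17 - 13)/(-17))*(-3 + 330) = ((½)*(-1/17)*(-26))*327 = (13/17)*327 = 4251/17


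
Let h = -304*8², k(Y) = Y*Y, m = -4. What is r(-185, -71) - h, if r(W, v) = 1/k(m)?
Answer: 311297/16 ≈ 19456.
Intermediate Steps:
k(Y) = Y²
h = -19456 (h = -304*64 = -19456)
r(W, v) = 1/16 (r(W, v) = 1/((-4)²) = 1/16)
r(-185, -71) - h = 1/16 - 1*(-19456) = 1/16 + 19456 = 311297/16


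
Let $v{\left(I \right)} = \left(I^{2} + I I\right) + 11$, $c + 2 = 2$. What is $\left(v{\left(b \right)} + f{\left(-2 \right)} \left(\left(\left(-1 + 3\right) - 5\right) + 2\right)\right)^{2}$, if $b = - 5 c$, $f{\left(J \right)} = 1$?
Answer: $100$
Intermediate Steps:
$c = 0$ ($c = -2 + 2 = 0$)
$b = 0$ ($b = \left(-5\right) 0 = 0$)
$v{\left(I \right)} = 11 + 2 I^{2}$ ($v{\left(I \right)} = \left(I^{2} + I^{2}\right) + 11 = 2 I^{2} + 11 = 11 + 2 I^{2}$)
$\left(v{\left(b \right)} + f{\left(-2 \right)} \left(\left(\left(-1 + 3\right) - 5\right) + 2\right)\right)^{2} = \left(\left(11 + 2 \cdot 0^{2}\right) + 1 \left(\left(\left(-1 + 3\right) - 5\right) + 2\right)\right)^{2} = \left(\left(11 + 2 \cdot 0\right) + 1 \left(\left(2 - 5\right) + 2\right)\right)^{2} = \left(\left(11 + 0\right) + 1 \left(-3 + 2\right)\right)^{2} = \left(11 + 1 \left(-1\right)\right)^{2} = \left(11 - 1\right)^{2} = 10^{2} = 100$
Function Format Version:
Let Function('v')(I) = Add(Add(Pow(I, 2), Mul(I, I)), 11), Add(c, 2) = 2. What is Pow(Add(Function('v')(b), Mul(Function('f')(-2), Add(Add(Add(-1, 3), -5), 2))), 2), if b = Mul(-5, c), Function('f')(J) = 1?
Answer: 100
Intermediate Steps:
c = 0 (c = Add(-2, 2) = 0)
b = 0 (b = Mul(-5, 0) = 0)
Function('v')(I) = Add(11, Mul(2, Pow(I, 2))) (Function('v')(I) = Add(Add(Pow(I, 2), Pow(I, 2)), 11) = Add(Mul(2, Pow(I, 2)), 11) = Add(11, Mul(2, Pow(I, 2))))
Pow(Add(Function('v')(b), Mul(Function('f')(-2), Add(Add(Add(-1, 3), -5), 2))), 2) = Pow(Add(Add(11, Mul(2, Pow(0, 2))), Mul(1, Add(Add(Add(-1, 3), -5), 2))), 2) = Pow(Add(Add(11, Mul(2, 0)), Mul(1, Add(Add(2, -5), 2))), 2) = Pow(Add(Add(11, 0), Mul(1, Add(-3, 2))), 2) = Pow(Add(11, Mul(1, -1)), 2) = Pow(Add(11, -1), 2) = Pow(10, 2) = 100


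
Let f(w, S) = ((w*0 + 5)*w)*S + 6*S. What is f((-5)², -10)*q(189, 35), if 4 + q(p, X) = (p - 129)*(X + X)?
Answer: -5496760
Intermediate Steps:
q(p, X) = -4 + 2*X*(-129 + p) (q(p, X) = -4 + (p - 129)*(X + X) = -4 + (-129 + p)*(2*X) = -4 + 2*X*(-129 + p))
f(w, S) = 6*S + 5*S*w (f(w, S) = ((0 + 5)*w)*S + 6*S = (5*w)*S + 6*S = 5*S*w + 6*S = 6*S + 5*S*w)
f((-5)², -10)*q(189, 35) = (-10*(6 + 5*(-5)²))*(-4 - 258*35 + 2*35*189) = (-10*(6 + 5*25))*(-4 - 9030 + 13230) = -10*(6 + 125)*4196 = -10*131*4196 = -1310*4196 = -5496760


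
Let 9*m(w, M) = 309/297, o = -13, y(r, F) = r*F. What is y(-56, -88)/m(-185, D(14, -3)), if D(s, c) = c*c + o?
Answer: 4390848/103 ≈ 42630.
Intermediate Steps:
y(r, F) = F*r
D(s, c) = -13 + c**2 (D(s, c) = c*c - 13 = c**2 - 13 = -13 + c**2)
m(w, M) = 103/891 (m(w, M) = (309/297)/9 = (309*(1/297))/9 = (1/9)*(103/99) = 103/891)
y(-56, -88)/m(-185, D(14, -3)) = (-88*(-56))/(103/891) = 4928*(891/103) = 4390848/103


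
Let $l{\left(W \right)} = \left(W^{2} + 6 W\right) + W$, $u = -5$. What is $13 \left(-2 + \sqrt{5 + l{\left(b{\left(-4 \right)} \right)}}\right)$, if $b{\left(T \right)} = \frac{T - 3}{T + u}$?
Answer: $-26 + \frac{13 \sqrt{895}}{9} \approx 17.213$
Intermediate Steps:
$b{\left(T \right)} = \frac{-3 + T}{-5 + T}$ ($b{\left(T \right)} = \frac{T - 3}{T - 5} = \frac{-3 + T}{-5 + T}$)
$l{\left(W \right)} = W^{2} + 7 W$
$13 \left(-2 + \sqrt{5 + l{\left(b{\left(-4 \right)} \right)}}\right) = 13 \left(-2 + \sqrt{5 + \frac{-3 - 4}{-5 - 4} \left(7 + \frac{-3 - 4}{-5 - 4}\right)}\right) = 13 \left(-2 + \sqrt{5 + \frac{1}{-9} \left(-7\right) \left(7 + \frac{1}{-9} \left(-7\right)\right)}\right) = 13 \left(-2 + \sqrt{5 + \left(- \frac{1}{9}\right) \left(-7\right) \left(7 - - \frac{7}{9}\right)}\right) = 13 \left(-2 + \sqrt{5 + \frac{7 \left(7 + \frac{7}{9}\right)}{9}}\right) = 13 \left(-2 + \sqrt{5 + \frac{7}{9} \cdot \frac{70}{9}}\right) = 13 \left(-2 + \sqrt{5 + \frac{490}{81}}\right) = 13 \left(-2 + \sqrt{\frac{895}{81}}\right) = 13 \left(-2 + \frac{\sqrt{895}}{9}\right) = -26 + \frac{13 \sqrt{895}}{9}$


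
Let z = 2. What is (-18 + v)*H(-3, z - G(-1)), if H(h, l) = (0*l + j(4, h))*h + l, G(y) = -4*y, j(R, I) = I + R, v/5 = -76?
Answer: 1990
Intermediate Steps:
v = -380 (v = 5*(-76) = -380)
H(h, l) = l + h*(4 + h) (H(h, l) = (0*l + (h + 4))*h + l = (0 + (4 + h))*h + l = (4 + h)*h + l = h*(4 + h) + l = l + h*(4 + h))
(-18 + v)*H(-3, z - G(-1)) = (-18 - 380)*((2 - (-4)*(-1)) - 3*(4 - 3)) = -398*((2 - 1*4) - 3*1) = -398*((2 - 4) - 3) = -398*(-2 - 3) = -398*(-5) = 1990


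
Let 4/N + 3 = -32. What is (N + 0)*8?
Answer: -32/35 ≈ -0.91429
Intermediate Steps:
N = -4/35 (N = 4/(-3 - 32) = 4/(-35) = 4*(-1/35) = -4/35 ≈ -0.11429)
(N + 0)*8 = (-4/35 + 0)*8 = -4/35*8 = -32/35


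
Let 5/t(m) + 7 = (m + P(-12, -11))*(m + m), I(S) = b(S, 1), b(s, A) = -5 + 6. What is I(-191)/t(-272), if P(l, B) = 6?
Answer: 144697/5 ≈ 28939.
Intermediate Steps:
b(s, A) = 1
I(S) = 1
t(m) = 5/(-7 + 2*m*(6 + m)) (t(m) = 5/(-7 + (m + 6)*(m + m)) = 5/(-7 + (6 + m)*(2*m)) = 5/(-7 + 2*m*(6 + m)))
I(-191)/t(-272) = 1/(5/(-7 + 2*(-272)**2 + 12*(-272))) = 1/(5/(-7 + 2*73984 - 3264)) = 1/(5/(-7 + 147968 - 3264)) = 1/(5/144697) = 1*(144697/5) = 144697/5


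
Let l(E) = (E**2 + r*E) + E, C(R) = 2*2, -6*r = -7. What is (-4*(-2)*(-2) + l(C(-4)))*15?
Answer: 130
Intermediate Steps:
r = 7/6 (r = -1/6*(-7) = 7/6 ≈ 1.1667)
C(R) = 4
l(E) = E**2 + 13*E/6 (l(E) = (E**2 + 7*E/6) + E = E**2 + 13*E/6)
(-4*(-2)*(-2) + l(C(-4)))*15 = (-4*(-2)*(-2) + (1/6)*4*(13 + 6*4))*15 = (8*(-2) + (1/6)*4*(13 + 24))*15 = (-16 + (1/6)*4*37)*15 = (-16 + 74/3)*15 = (26/3)*15 = 130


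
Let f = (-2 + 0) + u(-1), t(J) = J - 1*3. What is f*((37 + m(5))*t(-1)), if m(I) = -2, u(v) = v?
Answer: 420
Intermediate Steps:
t(J) = -3 + J (t(J) = J - 3 = -3 + J)
f = -3 (f = (-2 + 0) - 1 = -2 - 1 = -3)
f*((37 + m(5))*t(-1)) = -3*(37 - 2)*(-3 - 1) = -105*(-4) = -3*(-140) = 420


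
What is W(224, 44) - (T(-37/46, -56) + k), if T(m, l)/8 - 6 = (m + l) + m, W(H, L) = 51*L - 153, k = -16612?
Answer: 439665/23 ≈ 19116.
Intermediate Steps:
W(H, L) = -153 + 51*L
T(m, l) = 48 + 8*l + 16*m (T(m, l) = 48 + 8*((m + l) + m) = 48 + 8*((l + m) + m) = 48 + 8*(l + 2*m) = 48 + (8*l + 16*m) = 48 + 8*l + 16*m)
W(224, 44) - (T(-37/46, -56) + k) = (-153 + 51*44) - ((48 + 8*(-56) + 16*(-37/46)) - 16612) = (-153 + 2244) - ((48 - 448 + 16*(-37*1/46)) - 16612) = 2091 - ((48 - 448 + 16*(-37/46)) - 16612) = 2091 - ((48 - 448 - 296/23) - 16612) = 2091 - (-9496/23 - 16612) = 2091 - 1*(-391572/23) = 2091 + 391572/23 = 439665/23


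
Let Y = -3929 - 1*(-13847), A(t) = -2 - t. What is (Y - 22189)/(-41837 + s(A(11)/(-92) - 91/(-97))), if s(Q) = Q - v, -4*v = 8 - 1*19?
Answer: 3910943/13334582 ≈ 0.29329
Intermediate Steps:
v = 11/4 (v = -(8 - 1*19)/4 = -(8 - 19)/4 = -¼*(-11) = 11/4 ≈ 2.7500)
s(Q) = -11/4 + Q (s(Q) = Q - 1*11/4 = Q - 11/4 = -11/4 + Q)
Y = 9918 (Y = -3929 + 13847 = 9918)
(Y - 22189)/(-41837 + s(A(11)/(-92) - 91/(-97))) = (9918 - 22189)/(-41837 + (-11/4 + ((-2 - 1*11)/(-92) - 91/(-97)))) = -12271/(-41837 + (-11/4 + ((-2 - 11)*(-1/92) - 91*(-1/97)))) = -12271/(-41837 + (-11/4 + (-13*(-1/92) + 91/97))) = -12271/(-41837 + (-11/4 + (13/92 + 91/97))) = -12271/(-41837 + (-11/4 + 9633/8924)) = -12271/(-41837 - 3727/2231) = -12271/(-93342074/2231) = -12271*(-2231/93342074) = 3910943/13334582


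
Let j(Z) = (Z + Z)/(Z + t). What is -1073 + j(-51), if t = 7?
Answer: -23555/22 ≈ -1070.7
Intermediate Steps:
j(Z) = 2*Z/(7 + Z) (j(Z) = (Z + Z)/(Z + 7) = (2*Z)/(7 + Z) = 2*Z/(7 + Z))
-1073 + j(-51) = -1073 + 2*(-51)/(7 - 51) = -1073 + 2*(-51)/(-44) = -1073 + 2*(-51)*(-1/44) = -1073 + 51/22 = -23555/22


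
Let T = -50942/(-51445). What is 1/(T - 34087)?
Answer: -51445/1753554773 ≈ -2.9338e-5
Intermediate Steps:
T = 50942/51445 (T = -50942*(-1/51445) = 50942/51445 ≈ 0.99022)
1/(T - 34087) = 1/(50942/51445 - 34087) = 1/(-1753554773/51445) = -51445/1753554773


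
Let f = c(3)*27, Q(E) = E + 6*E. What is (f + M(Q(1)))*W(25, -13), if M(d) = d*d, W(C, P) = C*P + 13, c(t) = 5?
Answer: -57408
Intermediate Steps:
Q(E) = 7*E
W(C, P) = 13 + C*P
f = 135 (f = 5*27 = 135)
M(d) = d²
(f + M(Q(1)))*W(25, -13) = (135 + (7*1)²)*(13 + 25*(-13)) = (135 + 7²)*(13 - 325) = (135 + 49)*(-312) = 184*(-312) = -57408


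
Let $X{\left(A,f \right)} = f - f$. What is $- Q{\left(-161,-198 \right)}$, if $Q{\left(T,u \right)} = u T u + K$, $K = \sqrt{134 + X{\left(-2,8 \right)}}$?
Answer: $6311844 - \sqrt{134} \approx 6.3118 \cdot 10^{6}$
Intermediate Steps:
$X{\left(A,f \right)} = 0$
$K = \sqrt{134}$ ($K = \sqrt{134 + 0} = \sqrt{134} \approx 11.576$)
$Q{\left(T,u \right)} = \sqrt{134} + T u^{2}$ ($Q{\left(T,u \right)} = u T u + \sqrt{134} = T u u + \sqrt{134} = T u^{2} + \sqrt{134} = \sqrt{134} + T u^{2}$)
$- Q{\left(-161,-198 \right)} = - (\sqrt{134} - 161 \left(-198\right)^{2}) = - (\sqrt{134} - 6311844) = - (-6311844 + \sqrt{134}) = 6311844 - \sqrt{134}$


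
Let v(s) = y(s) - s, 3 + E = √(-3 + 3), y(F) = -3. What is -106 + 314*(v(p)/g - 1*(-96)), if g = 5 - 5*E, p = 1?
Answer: 149876/5 ≈ 29975.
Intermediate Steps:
E = -3 (E = -3 + √(-3 + 3) = -3 + √0 = -3 + 0 = -3)
g = 20 (g = 5 - 5*(-3) = 5 + 15 = 20)
v(s) = -3 - s
-106 + 314*(v(p)/g - 1*(-96)) = -106 + 314*((-3 - 1*1)/20 - 1*(-96)) = -106 + 314*((-3 - 1)*(1/20) + 96) = -106 + 314*(-4*1/20 + 96) = -106 + 314*(-⅕ + 96) = -106 + 314*(479/5) = -106 + 150406/5 = 149876/5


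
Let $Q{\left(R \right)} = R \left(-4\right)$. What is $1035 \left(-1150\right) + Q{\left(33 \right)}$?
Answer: $-1190382$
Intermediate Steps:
$Q{\left(R \right)} = - 4 R$
$1035 \left(-1150\right) + Q{\left(33 \right)} = 1035 \left(-1150\right) - 132 = -1190250 - 132 = -1190382$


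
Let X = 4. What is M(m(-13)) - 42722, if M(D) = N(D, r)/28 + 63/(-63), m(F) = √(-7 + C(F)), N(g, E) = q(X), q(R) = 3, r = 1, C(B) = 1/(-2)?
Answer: -1196241/28 ≈ -42723.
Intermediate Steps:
C(B) = -½ (C(B) = 1*(-½) = -½)
N(g, E) = 3
m(F) = I*√30/2 (m(F) = √(-7 - ½) = √(-15/2) = I*√30/2)
M(D) = -25/28 (M(D) = 3/28 + 63/(-63) = 3*(1/28) + 63*(-1/63) = 3/28 - 1 = -25/28)
M(m(-13)) - 42722 = -25/28 - 42722 = -1196241/28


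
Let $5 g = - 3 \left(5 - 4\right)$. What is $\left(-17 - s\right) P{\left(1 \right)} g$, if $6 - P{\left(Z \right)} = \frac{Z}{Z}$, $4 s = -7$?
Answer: $\frac{183}{4} \approx 45.75$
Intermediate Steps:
$s = - \frac{7}{4}$ ($s = \frac{1}{4} \left(-7\right) = - \frac{7}{4} \approx -1.75$)
$P{\left(Z \right)} = 5$ ($P{\left(Z \right)} = 6 - \frac{Z}{Z} = 6 - 1 = 5$)
$g = - \frac{3}{5}$ ($g = \frac{\left(-3\right) \left(5 - 4\right)}{5} = \frac{\left(-3\right) 1}{5} = \frac{1}{5} \left(-3\right) = - \frac{3}{5} \approx -0.6$)
$\left(-17 - s\right) P{\left(1 \right)} g = \left(-17 - - \frac{7}{4}\right) 5 \left(- \frac{3}{5}\right) = \left(-17 + \frac{7}{4}\right) 5 \left(- \frac{3}{5}\right) = \left(- \frac{61}{4}\right) 5 \left(- \frac{3}{5}\right) = \left(- \frac{305}{4}\right) \left(- \frac{3}{5}\right) = \frac{183}{4}$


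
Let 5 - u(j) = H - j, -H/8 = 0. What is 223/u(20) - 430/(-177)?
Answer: 50221/4425 ≈ 11.349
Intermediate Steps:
H = 0 (H = -8*0 = 0)
u(j) = 5 + j (u(j) = 5 - (0 - j) = 5 - (-1)*j = 5 + j)
223/u(20) - 430/(-177) = 223/(5 + 20) - 430/(-177) = 223/25 - 430*(-1/177) = 223*(1/25) + 430/177 = 223/25 + 430/177 = 50221/4425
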